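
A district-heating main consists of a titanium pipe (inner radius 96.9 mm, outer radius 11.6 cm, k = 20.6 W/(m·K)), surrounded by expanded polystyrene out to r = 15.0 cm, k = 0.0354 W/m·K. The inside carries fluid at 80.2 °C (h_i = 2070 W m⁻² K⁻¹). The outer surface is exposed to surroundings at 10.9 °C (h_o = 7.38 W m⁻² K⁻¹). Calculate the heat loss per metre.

Q' = 53.2 W/m

Treat each layer as a resistance in series:
  R'_conv,in = 1/(2πr h) = 1/(2π·0.0969·2070) = 7.935×10^-4 m·K/W
  R'_titanium = ln(0.116/0.0969)/(2πk) = 0.1799/(2π·20.6) = 0.001390 m·K/W
  R'_expanded polystyrene = ln(0.150/0.116)/(2πk) = 0.2570/(2π·0.0354) = 1.156 m·K/W
  R'_conv,out = 1/(2πr h) = 1/(2π·0.150·7.38) = 0.1438 m·K/W
ΣR = 7.935×10^-4 + 0.001390 + 1.156 + 0.1438 = 1.302 m·K/W
Q' = ΔT/ΣR = (80.2 °C − 10.9 °C)/1.302 = 53.2 W/m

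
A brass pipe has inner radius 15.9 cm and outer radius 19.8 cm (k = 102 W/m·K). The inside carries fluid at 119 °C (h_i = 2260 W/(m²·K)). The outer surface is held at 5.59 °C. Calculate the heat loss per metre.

Q' = 1.44×10^5 W/m

Resistance network (inner→outer):
  R'_conv,in = 1/(2πr h) = 1/(2π·0.159·2260) = 4.429×10^-4 m·K/W
  R'_brass = ln(0.198/0.159)/(2πk) = 0.2194/(2π·102) = 3.423×10^-4 m·K/W
ΣR = 4.429×10^-4 + 3.423×10^-4 = 7.852×10^-4 m·K/W
Q' = ΔT/ΣR = (119 °C − 5.59 °C)/7.852×10^-4 = 1.44×10^5 W/m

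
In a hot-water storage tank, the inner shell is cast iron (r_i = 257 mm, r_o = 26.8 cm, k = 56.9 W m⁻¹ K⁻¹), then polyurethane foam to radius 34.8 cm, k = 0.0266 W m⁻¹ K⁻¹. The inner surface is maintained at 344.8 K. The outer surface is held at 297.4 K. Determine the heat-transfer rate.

Series thermal resistances, inner to outer:
  R_cast iron = (1/0.257 − 1/0.268)/(4πk) = 0.1597/(4π·56.9) = 2.234×10^-4 K/W
  R_polyurethane foam = (1/0.268 − 1/0.348)/(4πk) = 0.8578/(4π·0.0266) = 2.566 K/W
ΣR = 2.234×10^-4 + 2.566 = 2.566 K/W
Q = ΔT/ΣR = (344.8 K − 297.4 K)/2.566 = 18.5 W

Q = 18.5 W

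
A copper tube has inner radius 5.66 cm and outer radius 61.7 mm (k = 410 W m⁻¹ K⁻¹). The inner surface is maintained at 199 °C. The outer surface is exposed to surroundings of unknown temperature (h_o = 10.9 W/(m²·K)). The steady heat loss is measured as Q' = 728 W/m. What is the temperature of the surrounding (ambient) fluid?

Sum the resistances:
  R'_copper = ln(0.0617/0.0566)/(2πk) = 0.08627/(2π·410) = 3.349×10^-5 m·K/W
  R'_conv,out = 1/(2πr h) = 1/(2π·0.0617·10.9) = 0.2367 m·K/W
ΣR = 0.2367 m·K/W
ΔT = Q'·ΣR = 728 × 0.2367 = 172.3 K
Heat flows outward, so T_out = T_in − ΔT = 199 − 172.3 = 26.7 °C

T_out = 26.7 °C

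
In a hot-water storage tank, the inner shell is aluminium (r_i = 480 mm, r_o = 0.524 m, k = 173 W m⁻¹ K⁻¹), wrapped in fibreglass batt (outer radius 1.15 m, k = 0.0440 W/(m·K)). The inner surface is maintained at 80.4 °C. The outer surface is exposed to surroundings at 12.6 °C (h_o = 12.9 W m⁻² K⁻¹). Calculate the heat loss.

Q = 36.0 W

Series thermal resistances, inner to outer:
  R_aluminium = (1/0.480 − 1/0.524)/(4πk) = 0.1749/(4π·173) = 8.047×10^-5 K/W
  R_fibreglass batt = (1/0.524 − 1/1.15)/(4πk) = 1.039/(4π·0.0440) = 1.879 K/W
  R_conv,out = 1/(4πr²h) = 1/(4π·1.15²·12.9) = 0.004664 K/W
ΣR = 8.047×10^-5 + 1.879 + 0.004664 = 1.884 K/W
Q = ΔT/ΣR = (80.4 °C − 12.6 °C)/1.884 = 36.0 W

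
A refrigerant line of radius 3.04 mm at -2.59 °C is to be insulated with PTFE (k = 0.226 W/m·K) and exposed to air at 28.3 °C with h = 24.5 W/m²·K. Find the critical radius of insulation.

r_cr = 0.922 cm

For a cylinder, r_cr = k_ins/h = 0.226/24.5 = 0.00922 m = 0.922 cm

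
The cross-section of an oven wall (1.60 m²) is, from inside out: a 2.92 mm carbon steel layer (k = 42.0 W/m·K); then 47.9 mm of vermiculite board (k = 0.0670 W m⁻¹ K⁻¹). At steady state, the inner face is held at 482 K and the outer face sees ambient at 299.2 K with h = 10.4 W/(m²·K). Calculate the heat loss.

Q = 361 W

Treat each layer as a resistance in series:
  R_carbon steel = L/(kA) = 0.00292/(42.0·1.60) = 4.345×10^-5 K/W
  R_vermiculite board = L/(kA) = 0.0479/(0.0670·1.60) = 0.4468 K/W
  R_conv,out = 1/(hA) = 1/(10.4·1.60) = 0.06010 K/W
ΣR = 4.345×10^-5 + 0.4468 + 0.06010 = 0.5069 K/W
Q = ΔT/ΣR = (482 K − 299.2 K)/0.5069 = 361 W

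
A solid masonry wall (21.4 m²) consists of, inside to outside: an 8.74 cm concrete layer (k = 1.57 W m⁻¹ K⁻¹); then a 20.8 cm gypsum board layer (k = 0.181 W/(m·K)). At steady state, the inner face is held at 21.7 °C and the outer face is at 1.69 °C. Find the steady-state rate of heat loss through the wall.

Q = 355 W

Series thermal resistances, inner to outer:
  R_concrete = L/(kA) = 0.0874/(1.57·21.4) = 0.002601 K/W
  R_gypsum board = L/(kA) = 0.208/(0.181·21.4) = 0.05370 K/W
ΣR = 0.002601 + 0.05370 = 0.05630 K/W
Q = ΔT/ΣR = (21.7 °C − 1.69 °C)/0.05630 = 355 W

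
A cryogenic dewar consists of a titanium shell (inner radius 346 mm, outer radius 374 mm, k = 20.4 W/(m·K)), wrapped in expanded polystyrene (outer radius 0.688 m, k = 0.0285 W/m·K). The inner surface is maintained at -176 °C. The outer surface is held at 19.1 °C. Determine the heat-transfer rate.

Series thermal resistances, inner to outer:
  R_titanium = (1/0.346 − 1/0.374)/(4πk) = 0.2164/(4π·20.4) = 8.441×10^-4 K/W
  R_expanded polystyrene = (1/0.374 − 1/0.688)/(4πk) = 1.220/(4π·0.0285) = 3.407 K/W
ΣR = 8.441×10^-4 + 3.407 = 3.408 K/W
Q = ΔT/ΣR = (-176 °C − 19.1 °C)/3.408 = -57.2 W
(Negative Q ⇒ heat flows inward; heat gain = 57.2 W.)

Q = 57.2 W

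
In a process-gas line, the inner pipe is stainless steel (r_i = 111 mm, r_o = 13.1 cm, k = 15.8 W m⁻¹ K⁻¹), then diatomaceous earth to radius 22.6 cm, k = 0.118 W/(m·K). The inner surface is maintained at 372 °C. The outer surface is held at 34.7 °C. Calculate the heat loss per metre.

Treat each layer as a resistance in series:
  R'_stainless steel = ln(0.131/0.111)/(2πk) = 0.1657/(2π·15.8) = 0.001669 m·K/W
  R'_diatomaceous earth = ln(0.226/0.131)/(2πk) = 0.5453/(2π·0.118) = 0.7355 m·K/W
ΣR = 0.001669 + 0.7355 = 0.7372 m·K/W
Q' = ΔT/ΣR = (372 °C − 34.7 °C)/0.7372 = 458 W/m

Q' = 458 W/m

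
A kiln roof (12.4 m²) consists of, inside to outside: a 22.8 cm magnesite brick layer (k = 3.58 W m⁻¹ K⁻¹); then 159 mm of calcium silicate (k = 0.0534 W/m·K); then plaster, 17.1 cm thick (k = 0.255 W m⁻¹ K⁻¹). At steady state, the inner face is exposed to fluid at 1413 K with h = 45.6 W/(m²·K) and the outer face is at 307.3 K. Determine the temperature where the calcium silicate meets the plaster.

T = 506 K

Resistance network (inner→outer):
  R_conv,in = 1/(hA) = 1/(45.6·12.4) = 0.001769 K/W
  R_magnesite brick = L/(kA) = 0.228/(3.58·12.4) = 0.005136 K/W
  R_calcium silicate = L/(kA) = 0.159/(0.0534·12.4) = 0.2401 K/W
  R_plaster = L/(kA) = 0.171/(0.255·12.4) = 0.05408 K/W
ΣR = 0.001769 + 0.005136 + 0.2401 + 0.05408 = 0.3011 K/W
Q = ΔT/ΣR = (1413 K − 307.3 K)/0.3011 = 3672 W
From the inner boundary to the calcium silicate/plaster interface, ΣR_partial = 0.2470 K/W.
T_interface = T_in − Q·ΣR_partial = 1413 K − (3672)(0.2470) = 506 K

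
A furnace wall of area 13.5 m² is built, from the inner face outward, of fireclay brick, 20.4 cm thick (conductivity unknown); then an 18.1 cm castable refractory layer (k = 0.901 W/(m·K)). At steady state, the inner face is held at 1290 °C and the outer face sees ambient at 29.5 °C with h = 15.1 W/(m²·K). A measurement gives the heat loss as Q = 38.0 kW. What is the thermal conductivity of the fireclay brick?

k = 1.13 W/m·K

ΣR = ΔT/Q = |1290 − 29.5|/38000 = 0.03317 K/W
Known resistances:
  R_castable refractory = L/(kA) = 0.181/(0.901·13.5) = 0.01488 K/W
  R_conv,out = 1/(hA) = 1/(15.1·13.5) = 0.004906 K/W
R_fireclay brick = ΣR − ΣR_known = 0.03317 − 0.01979 = 0.01338 K/W
L/(kA) = 0.01338 ⇒ k = 0.204/(0.01338·13.5) = 1.13 W/m·K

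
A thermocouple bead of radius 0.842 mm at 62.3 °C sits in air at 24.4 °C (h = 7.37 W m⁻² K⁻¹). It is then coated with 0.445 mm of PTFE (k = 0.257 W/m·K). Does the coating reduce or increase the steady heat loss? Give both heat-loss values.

increases: 0.00249 → 0.00570 W

Critical radius for a sphere: r_cr = 2k/h = 0.0697 m = 6.97 cm.
Outer radius after coating: r₂ = 8.42×10^-4 + 4.45×10^-4 = 0.001287 m.
Since r₁ < r_cr and r₂ ≤ r_cr, the coating moves toward the maximum at r_cr — heat loss rises.
Bare: R = 1/(4πr₁²h) = 15230 K/W; Q = 37.9/15230 = 0.00249 W.
Coated: R = R_cond + R_conv = 6646 K/W; Q = 37.9/6646 = 0.00570 W.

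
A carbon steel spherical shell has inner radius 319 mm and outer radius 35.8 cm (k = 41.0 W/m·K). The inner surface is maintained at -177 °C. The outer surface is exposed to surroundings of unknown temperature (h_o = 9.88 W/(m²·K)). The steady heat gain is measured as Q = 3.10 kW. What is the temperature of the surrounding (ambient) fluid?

Sum the resistances:
  R_carbon steel = (1/0.319 − 1/0.358)/(4πk) = 0.3415/(4π·41.0) = 6.628×10^-4 K/W
  R_conv,out = 1/(4πr²h) = 1/(4π·0.358²·9.88) = 0.06284 K/W
ΣR = 0.06351 K/W
ΔT = Q·ΣR = 3100 × 0.06351 = 196.9 K
Heat flows inward, so T_out = T_in + ΔT = -177 + 196.9 = 19.9 °C

T_out = 19.9 °C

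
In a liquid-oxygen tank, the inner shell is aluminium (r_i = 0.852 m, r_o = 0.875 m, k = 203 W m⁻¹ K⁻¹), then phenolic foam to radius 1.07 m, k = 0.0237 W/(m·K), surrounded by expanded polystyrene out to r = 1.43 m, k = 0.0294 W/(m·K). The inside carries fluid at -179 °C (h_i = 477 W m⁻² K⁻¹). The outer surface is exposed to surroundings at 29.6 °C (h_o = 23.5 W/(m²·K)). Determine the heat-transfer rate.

Resistance network (inner→outer):
  R_conv,in = 1/(4πr²h) = 1/(4π·0.852²·477) = 2.298×10^-4 K/W
  R_aluminium = (1/0.852 − 1/0.875)/(4πk) = 0.03085/(4π·203) = 1.209×10^-5 K/W
  R_phenolic foam = (1/0.875 − 1/1.07)/(4πk) = 0.2083/(4π·0.0237) = 0.6993 K/W
  R_expanded polystyrene = (1/1.07 − 1/1.43)/(4πk) = 0.2353/(4π·0.0294) = 0.6368 K/W
  R_conv,out = 1/(4πr²h) = 1/(4π·1.43²·23.5) = 0.001656 K/W
ΣR = 2.298×10^-4 + 1.209×10^-5 + 0.6993 + 0.6368 + 0.001656 = 1.338 K/W
Q = ΔT/ΣR = (-179 °C − 29.6 °C)/1.338 = -156 W
(Negative Q ⇒ heat flows inward; heat gain = 156 W.)

Q = 156 W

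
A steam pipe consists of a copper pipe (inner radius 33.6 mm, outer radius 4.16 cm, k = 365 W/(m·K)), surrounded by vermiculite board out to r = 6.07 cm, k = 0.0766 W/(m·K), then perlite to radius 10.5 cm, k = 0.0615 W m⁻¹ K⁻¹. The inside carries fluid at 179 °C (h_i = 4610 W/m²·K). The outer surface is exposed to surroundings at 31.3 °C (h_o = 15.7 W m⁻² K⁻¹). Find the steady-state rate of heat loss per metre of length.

Q' = 64.2 W/m

Resistance network (inner→outer):
  R'_conv,in = 1/(2πr h) = 1/(2π·0.0336·4610) = 0.001027 m·K/W
  R'_copper = ln(0.0416/0.0336)/(2πk) = 0.2136/(2π·365) = 9.313×10^-5 m·K/W
  R'_vermiculite board = ln(0.0607/0.0416)/(2πk) = 0.3778/(2π·0.0766) = 0.7851 m·K/W
  R'_perlite = ln(0.105/0.0607)/(2πk) = 0.5480/(2π·0.0615) = 1.418 m·K/W
  R'_conv,out = 1/(2πr h) = 1/(2π·0.105·15.7) = 0.09655 m·K/W
ΣR = 0.001027 + 9.313×10^-5 + 0.7851 + 1.418 + 0.09655 = 2.301 m·K/W
Q' = ΔT/ΣR = (179 °C − 31.3 °C)/2.301 = 64.2 W/m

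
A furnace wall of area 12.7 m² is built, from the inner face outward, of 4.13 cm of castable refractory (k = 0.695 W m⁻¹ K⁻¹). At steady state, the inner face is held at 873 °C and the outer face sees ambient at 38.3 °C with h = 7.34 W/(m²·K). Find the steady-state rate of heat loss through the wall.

Treat each layer as a resistance in series:
  R_castable refractory = L/(kA) = 0.0413/(0.695·12.7) = 0.004679 K/W
  R_conv,out = 1/(hA) = 1/(7.34·12.7) = 0.01073 K/W
ΣR = 0.004679 + 0.01073 = 0.01541 K/W
Q = ΔT/ΣR = (873 °C − 38.3 °C)/0.01541 = 54200 W

Q = 54.2 kW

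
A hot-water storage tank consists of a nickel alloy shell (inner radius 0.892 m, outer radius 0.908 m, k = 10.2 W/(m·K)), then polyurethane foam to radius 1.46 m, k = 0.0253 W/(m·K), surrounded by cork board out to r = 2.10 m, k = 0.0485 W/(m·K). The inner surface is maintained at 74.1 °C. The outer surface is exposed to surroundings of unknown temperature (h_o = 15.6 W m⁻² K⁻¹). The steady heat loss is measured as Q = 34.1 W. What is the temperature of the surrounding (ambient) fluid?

T_out = 17.7 °C

Sum the resistances:
  R_nickel alloy = (1/0.892 − 1/0.908)/(4πk) = 0.01975/(4π·10.2) = 1.541×10^-4 K/W
  R_polyurethane foam = (1/0.908 − 1/1.46)/(4πk) = 0.4164/(4π·0.0253) = 1.310 K/W
  R_cork board = (1/1.46 − 1/2.10)/(4πk) = 0.2087/(4π·0.0485) = 0.3425 K/W
  R_conv,out = 1/(4πr²h) = 1/(4π·2.10²·15.6) = 0.001157 K/W
ΣR = 1.654 K/W
ΔT = Q·ΣR = 34.1 × 1.654 = 56.40 K
Heat flows outward, so T_out = T_in − ΔT = 74.1 − 56.40 = 17.7 °C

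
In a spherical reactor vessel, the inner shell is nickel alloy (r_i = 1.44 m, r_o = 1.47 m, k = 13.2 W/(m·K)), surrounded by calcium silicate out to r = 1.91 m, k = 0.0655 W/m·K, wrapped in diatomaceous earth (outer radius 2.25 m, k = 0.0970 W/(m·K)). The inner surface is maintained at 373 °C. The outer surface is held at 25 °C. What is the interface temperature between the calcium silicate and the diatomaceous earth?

T = 113 °C

Resistance network (inner→outer):
  R_nickel alloy = (1/1.44 − 1/1.47)/(4πk) = 0.01417/(4π·13.2) = 8.544×10^-5 K/W
  R_calcium silicate = (1/1.47 − 1/1.91)/(4πk) = 0.1567/(4π·0.0655) = 0.1904 K/W
  R_diatomaceous earth = (1/1.91 − 1/2.25)/(4πk) = 0.07912/(4π·0.0970) = 0.06491 K/W
ΣR = 8.544×10^-5 + 0.1904 + 0.06491 = 0.2554 K/W
Q = ΔT/ΣR = (373 °C − 25 °C)/0.2554 = 1363 W
From the inner boundary to the calcium silicate/diatomaceous earth interface, ΣR_partial = 0.1905 K/W.
T_interface = T_in − Q·ΣR_partial = 373 °C − (1363)(0.1905) = 113 °C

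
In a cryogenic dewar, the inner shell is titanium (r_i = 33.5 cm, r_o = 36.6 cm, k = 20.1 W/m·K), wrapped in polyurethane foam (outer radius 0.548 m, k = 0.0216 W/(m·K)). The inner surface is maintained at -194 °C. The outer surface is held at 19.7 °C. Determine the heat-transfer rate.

Q = 63.9 W

Series thermal resistances, inner to outer:
  R_titanium = (1/0.335 − 1/0.366)/(4πk) = 0.2528/(4π·20.1) = 0.001001 K/W
  R_polyurethane foam = (1/0.366 − 1/0.548)/(4πk) = 0.9074/(4π·0.0216) = 3.343 K/W
ΣR = 0.001001 + 3.343 = 3.344 K/W
Q = ΔT/ΣR = (-194 °C − 19.7 °C)/3.344 = -63.9 W
(Negative Q ⇒ heat flows inward; heat gain = 63.9 W.)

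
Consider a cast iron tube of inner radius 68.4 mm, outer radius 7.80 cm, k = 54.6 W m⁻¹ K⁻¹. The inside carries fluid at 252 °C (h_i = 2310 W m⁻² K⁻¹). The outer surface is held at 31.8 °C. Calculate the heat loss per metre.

Resistance network (inner→outer):
  R'_conv,in = 1/(2πr h) = 1/(2π·0.0684·2310) = 0.001007 m·K/W
  R'_cast iron = ln(0.0780/0.0684)/(2πk) = 0.1313/(2π·54.6) = 3.828×10^-4 m·K/W
ΣR = 0.001007 + 3.828×10^-4 = 0.001390 m·K/W
Q' = ΔT/ΣR = (252 °C − 31.8 °C)/0.001390 = 1.58×10^5 W/m

Q' = 1.58×10^5 W/m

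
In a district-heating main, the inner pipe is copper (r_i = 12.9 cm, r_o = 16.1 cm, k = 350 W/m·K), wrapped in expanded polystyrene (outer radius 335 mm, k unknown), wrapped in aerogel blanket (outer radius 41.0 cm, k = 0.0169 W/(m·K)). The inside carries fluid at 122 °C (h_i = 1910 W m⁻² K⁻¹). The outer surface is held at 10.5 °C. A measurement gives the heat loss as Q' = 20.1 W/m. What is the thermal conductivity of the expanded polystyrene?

k = 0.0320 W/m·K

ΣR = ΔT/Q' = |122 − 10.5|/20.1 = 5.547 m·K/W
Known resistances:
  R'_conv,in = 1/(2πr h) = 1/(2π·0.129·1910) = 6.459×10^-4 m·K/W
  R'_copper = ln(0.161/0.129)/(2πk) = 0.2216/(2π·350) = 1.008×10^-4 m·K/W
  R'_aerogel blanket = ln(0.410/0.335)/(2πk) = 0.2020/(2π·0.0169) = 1.903 m·K/W
R_expanded polystyrene = ΣR − ΣR_known = 5.547 − 1.904 = 3.643 m·K/W
ln(r₂/r₁)/(2πk) = 3.643 ⇒ k = 0.7327/(2π·3.643) = 0.0320 W/m·K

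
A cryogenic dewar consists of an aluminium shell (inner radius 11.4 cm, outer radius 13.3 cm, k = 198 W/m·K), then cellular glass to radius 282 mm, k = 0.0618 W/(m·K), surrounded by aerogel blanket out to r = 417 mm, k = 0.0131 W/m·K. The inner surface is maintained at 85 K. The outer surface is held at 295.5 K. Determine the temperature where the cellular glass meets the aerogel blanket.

T = 174.1 K

Series thermal resistances, inner to outer:
  R_aluminium = (1/0.114 − 1/0.133)/(4πk) = 1.253/(4π·198) = 5.036×10^-4 K/W
  R_cellular glass = (1/0.133 − 1/0.282)/(4πk) = 3.973/(4π·0.0618) = 5.115 K/W
  R_aerogel blanket = (1/0.282 − 1/0.417)/(4πk) = 1.148/(4π·0.0131) = 6.974 K/W
ΣR = 5.036×10^-4 + 5.115 + 6.974 = 12.09 K/W
Q = ΔT/ΣR = (85 K − 295.5 K)/12.09 = -17.41 W
From the inner boundary to the cellular glass/aerogel blanket interface, ΣR_partial = 5.116 K/W.
T_interface = T_in − Q·ΣR_partial = 85 K − (-17.41)(5.116) = 174.1 K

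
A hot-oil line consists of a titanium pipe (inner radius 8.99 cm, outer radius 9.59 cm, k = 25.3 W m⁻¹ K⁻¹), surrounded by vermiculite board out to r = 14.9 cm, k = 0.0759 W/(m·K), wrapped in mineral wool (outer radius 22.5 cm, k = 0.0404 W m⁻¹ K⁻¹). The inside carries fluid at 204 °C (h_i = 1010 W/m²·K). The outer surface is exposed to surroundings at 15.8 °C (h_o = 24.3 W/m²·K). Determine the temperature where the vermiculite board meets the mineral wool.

T = 136 °C

Treat each layer as a resistance in series:
  R'_conv,in = 1/(2πr h) = 1/(2π·0.0899·1010) = 0.001753 m·K/W
  R'_titanium = ln(0.0959/0.0899)/(2πk) = 0.06461/(2π·25.3) = 4.064×10^-4 m·K/W
  R'_vermiculite board = ln(0.149/0.0959)/(2πk) = 0.4406/(2π·0.0759) = 0.9240 m·K/W
  R'_mineral wool = ln(0.225/0.149)/(2πk) = 0.4122/(2π·0.0404) = 1.624 m·K/W
  R'_conv,out = 1/(2πr h) = 1/(2π·0.225·24.3) = 0.02911 m·K/W
ΣR = 0.001753 + 4.064×10^-4 + 0.9240 + 1.624 + 0.02911 = 2.579 m·K/W
Q' = ΔT/ΣR = (204 °C − 15.8 °C)/2.579 = 72.97 W/m
From the inner boundary to the vermiculite board/mineral wool interface, ΣR_partial = 0.9262 m·K/W.
T_interface = T_in − Q'·ΣR_partial = 204 °C − (72.97)(0.9262) = 136 °C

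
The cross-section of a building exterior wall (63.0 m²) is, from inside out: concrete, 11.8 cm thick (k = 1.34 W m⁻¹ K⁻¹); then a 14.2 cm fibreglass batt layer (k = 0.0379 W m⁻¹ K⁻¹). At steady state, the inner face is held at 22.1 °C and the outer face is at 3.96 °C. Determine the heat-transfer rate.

Q = 298 W

Series thermal resistances, inner to outer:
  R_concrete = L/(kA) = 0.118/(1.34·63.0) = 0.001398 K/W
  R_fibreglass batt = L/(kA) = 0.142/(0.0379·63.0) = 0.05947 K/W
ΣR = 0.001398 + 0.05947 = 0.06087 K/W
Q = ΔT/ΣR = (22.1 °C − 3.96 °C)/0.06087 = 298 W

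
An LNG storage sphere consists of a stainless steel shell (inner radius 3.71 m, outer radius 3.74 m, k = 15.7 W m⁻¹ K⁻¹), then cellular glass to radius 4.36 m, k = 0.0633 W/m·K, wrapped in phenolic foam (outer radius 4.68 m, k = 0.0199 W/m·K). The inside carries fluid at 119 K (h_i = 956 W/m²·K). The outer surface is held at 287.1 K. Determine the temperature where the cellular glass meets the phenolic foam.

Treat each layer as a resistance in series:
  R_conv,in = 1/(4πr²h) = 1/(4π·3.71²·956) = 6.048×10^-6 K/W
  R_stainless steel = (1/3.71 − 1/3.74)/(4πk) = 0.002162/(4π·15.7) = 1.096×10^-5 K/W
  R_cellular glass = (1/3.74 − 1/4.36)/(4πk) = 0.03802/(4π·0.0633) = 0.04780 K/W
  R_phenolic foam = (1/4.36 − 1/4.68)/(4πk) = 0.01568/(4π·0.0199) = 0.06271 K/W
ΣR = 6.048×10^-6 + 1.096×10^-5 + 0.04780 + 0.06271 = 0.1105 K/W
Q = ΔT/ΣR = (119 K − 287.1 K)/0.1105 = -1521 W
From the inner boundary to the cellular glass/phenolic foam interface, ΣR_partial = 0.04782 K/W.
T_interface = T_in − Q·ΣR_partial = 119 K − (-1521)(0.04782) = 191.7 K

T = 191.7 K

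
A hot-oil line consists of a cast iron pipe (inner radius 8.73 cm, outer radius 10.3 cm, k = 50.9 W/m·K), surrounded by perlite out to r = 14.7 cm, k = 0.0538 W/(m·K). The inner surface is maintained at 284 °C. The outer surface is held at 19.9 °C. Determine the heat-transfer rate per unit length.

Q' = 251 W/m

Treat each layer as a resistance in series:
  R'_cast iron = ln(0.103/0.0873)/(2πk) = 0.1654/(2π·50.9) = 5.171×10^-4 m·K/W
  R'_perlite = ln(0.147/0.103)/(2πk) = 0.3557/(2π·0.0538) = 1.052 m·K/W
ΣR = 5.171×10^-4 + 1.052 = 1.053 m·K/W
Q' = ΔT/ΣR = (284 °C − 19.9 °C)/1.053 = 251 W/m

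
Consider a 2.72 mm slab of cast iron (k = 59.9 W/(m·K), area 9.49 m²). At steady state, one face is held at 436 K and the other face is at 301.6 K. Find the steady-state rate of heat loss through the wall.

Q = 28100 kW

Q = kA·ΔT/L = 59.9 × 9.49 × |436 K − 301.6 K| / 0.00272 = 2.81×10^7 W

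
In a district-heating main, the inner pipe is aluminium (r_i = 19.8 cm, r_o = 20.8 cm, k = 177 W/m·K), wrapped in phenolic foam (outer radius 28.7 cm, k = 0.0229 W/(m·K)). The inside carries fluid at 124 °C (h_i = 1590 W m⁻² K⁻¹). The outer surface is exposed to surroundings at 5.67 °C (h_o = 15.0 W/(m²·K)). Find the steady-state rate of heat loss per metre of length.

Q' = 52.0 W/m

Resistance network (inner→outer):
  R'_conv,in = 1/(2πr h) = 1/(2π·0.198·1590) = 5.055×10^-4 m·K/W
  R'_aluminium = ln(0.208/0.198)/(2πk) = 0.04927/(2π·177) = 4.430×10^-5 m·K/W
  R'_phenolic foam = ln(0.287/0.208)/(2πk) = 0.3219/(2π·0.0229) = 2.238 m·K/W
  R'_conv,out = 1/(2πr h) = 1/(2π·0.287·15.0) = 0.03697 m·K/W
ΣR = 5.055×10^-4 + 4.430×10^-5 + 2.238 + 0.03697 = 2.276 m·K/W
Q' = ΔT/ΣR = (124 °C − 5.67 °C)/2.276 = 52.0 W/m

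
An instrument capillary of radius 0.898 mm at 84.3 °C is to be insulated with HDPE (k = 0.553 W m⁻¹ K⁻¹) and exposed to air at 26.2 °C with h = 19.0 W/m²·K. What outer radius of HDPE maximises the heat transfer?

For a cylinder, r_cr = k_ins/h = 0.553/19.0 = 0.0291 m = 2.91 cm

r_cr = 2.91 cm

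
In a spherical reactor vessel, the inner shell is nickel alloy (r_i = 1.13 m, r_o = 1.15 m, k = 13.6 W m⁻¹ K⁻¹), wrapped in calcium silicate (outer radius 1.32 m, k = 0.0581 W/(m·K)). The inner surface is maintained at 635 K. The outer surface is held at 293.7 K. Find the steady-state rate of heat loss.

Series thermal resistances, inner to outer:
  R_nickel alloy = (1/1.13 − 1/1.15)/(4πk) = 0.01539/(4π·13.6) = 9.005×10^-5 K/W
  R_calcium silicate = (1/1.15 − 1/1.32)/(4πk) = 0.1120/(4π·0.0581) = 0.1534 K/W
ΣR = 9.005×10^-5 + 0.1534 = 0.1535 K/W
Q = ΔT/ΣR = (635 K − 293.7 K)/0.1535 = 2220 W

Q = 2220 W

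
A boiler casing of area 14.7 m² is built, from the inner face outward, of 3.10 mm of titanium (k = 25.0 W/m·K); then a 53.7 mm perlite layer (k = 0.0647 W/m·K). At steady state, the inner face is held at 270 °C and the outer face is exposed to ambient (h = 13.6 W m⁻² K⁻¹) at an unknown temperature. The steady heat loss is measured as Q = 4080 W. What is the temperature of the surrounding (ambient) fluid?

Series resistances:
  R_titanium = L/(kA) = 0.00310/(25.0·14.7) = 8.435×10^-6 K/W
  R_perlite = L/(kA) = 0.0537/(0.0647·14.7) = 0.05646 K/W
  R_conv,out = 1/(hA) = 1/(13.6·14.7) = 0.005002 K/W
ΣR = 0.06147 K/W
ΔT = Q·ΣR = 4080 × 0.06147 = 250.8 K
Heat flows outward, so T_out = T_in − ΔT = 270 − 250.8 = 19.2 °C

T_out = 19.2 °C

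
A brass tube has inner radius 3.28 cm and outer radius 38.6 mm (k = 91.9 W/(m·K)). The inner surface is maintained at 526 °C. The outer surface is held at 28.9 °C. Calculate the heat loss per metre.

Q' = 1.76×10^6 W/m

Q' = 2πk·ΔT/ln(r₂/r₁) = 2π × 91.9 × 497.1 / ln(0.0386/0.0328) = 1.76×10^6 W/m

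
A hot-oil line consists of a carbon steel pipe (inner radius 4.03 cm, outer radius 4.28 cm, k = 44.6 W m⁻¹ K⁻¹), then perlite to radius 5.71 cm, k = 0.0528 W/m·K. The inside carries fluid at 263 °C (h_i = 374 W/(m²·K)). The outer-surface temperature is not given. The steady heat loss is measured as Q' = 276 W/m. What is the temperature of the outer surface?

T_out = 20.2 °C

Sum the resistances:
  R'_conv,in = 1/(2πr h) = 1/(2π·0.0403·374) = 0.01056 m·K/W
  R'_carbon steel = ln(0.0428/0.0403)/(2πk) = 0.06019/(2π·44.6) = 2.148×10^-4 m·K/W
  R'_perlite = ln(0.0571/0.0428)/(2πk) = 0.2883/(2π·0.0528) = 0.8689 m·K/W
ΣR = 0.8797 m·K/W
ΔT = Q'·ΣR = 276 × 0.8797 = 242.8 K
Heat flows outward, so T_out = T_in − ΔT = 263 − 242.8 = 20.2 °C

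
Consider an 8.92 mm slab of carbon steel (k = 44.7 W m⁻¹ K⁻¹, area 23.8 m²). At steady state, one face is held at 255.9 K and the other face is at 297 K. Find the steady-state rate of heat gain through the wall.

Q = 4900 kW

Q = kA·ΔT/L = 44.7 × 23.8 × |255.9 K − 297 K| / 0.00892 = 4.90×10^6 W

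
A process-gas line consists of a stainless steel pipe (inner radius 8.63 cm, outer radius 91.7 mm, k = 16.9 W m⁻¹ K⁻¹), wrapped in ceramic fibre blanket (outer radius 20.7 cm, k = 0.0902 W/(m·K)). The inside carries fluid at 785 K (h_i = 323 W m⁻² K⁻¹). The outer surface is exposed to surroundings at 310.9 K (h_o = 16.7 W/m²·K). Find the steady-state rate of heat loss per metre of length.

Treat each layer as a resistance in series:
  R'_conv,in = 1/(2πr h) = 1/(2π·0.0863·323) = 0.005710 m·K/W
  R'_stainless steel = ln(0.0917/0.0863)/(2πk) = 0.06069/(2π·16.9) = 5.716×10^-4 m·K/W
  R'_ceramic fibre blanket = ln(0.207/0.0917)/(2πk) = 0.8142/(2π·0.0902) = 1.437 m·K/W
  R'_conv,out = 1/(2πr h) = 1/(2π·0.207·16.7) = 0.04604 m·K/W
ΣR = 0.005710 + 5.716×10^-4 + 1.437 + 0.04604 = 1.489 m·K/W
Q' = ΔT/ΣR = (785 K − 310.9 K)/1.489 = 318 W/m

Q' = 318 W/m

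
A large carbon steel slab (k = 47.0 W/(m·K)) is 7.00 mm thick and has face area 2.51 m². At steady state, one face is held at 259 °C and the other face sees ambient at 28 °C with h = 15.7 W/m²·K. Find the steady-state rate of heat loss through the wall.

Treat each layer as a resistance in series:
  R_carbon steel = L/(kA) = 0.00700/(47.0·2.51) = 5.934×10^-5 K/W
  R_conv,out = 1/(hA) = 1/(15.7·2.51) = 0.02538 K/W
ΣR = 5.934×10^-5 + 0.02538 = 0.02544 K/W
Q = ΔT/ΣR = (259 °C − 28 °C)/0.02544 = 9080 W

Q = 9.08 kW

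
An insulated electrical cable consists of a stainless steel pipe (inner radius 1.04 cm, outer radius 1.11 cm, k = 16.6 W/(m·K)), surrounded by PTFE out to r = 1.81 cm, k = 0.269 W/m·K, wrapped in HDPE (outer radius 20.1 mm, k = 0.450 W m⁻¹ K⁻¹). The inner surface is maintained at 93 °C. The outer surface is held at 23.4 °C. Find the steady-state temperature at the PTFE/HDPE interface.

Resistance network (inner→outer):
  R'_stainless steel = ln(0.0111/0.0104)/(2πk) = 0.06514/(2π·16.6) = 6.245×10^-4 m·K/W
  R'_PTFE = ln(0.0181/0.0111)/(2πk) = 0.4890/(2π·0.269) = 0.2893 m·K/W
  R'_HDPE = ln(0.0201/0.0181)/(2πk) = 0.1048/(2π·0.450) = 0.03707 m·K/W
ΣR = 6.245×10^-4 + 0.2893 + 0.03707 = 0.3270 m·K/W
Q' = ΔT/ΣR = (93 °C − 23.4 °C)/0.3270 = 212.8 W/m
From the inner boundary to the PTFE/HDPE interface, ΣR_partial = 0.2899 m·K/W.
T_interface = T_in − Q'·ΣR_partial = 93 °C − (212.8)(0.2899) = 31.3 °C

T = 31.3 °C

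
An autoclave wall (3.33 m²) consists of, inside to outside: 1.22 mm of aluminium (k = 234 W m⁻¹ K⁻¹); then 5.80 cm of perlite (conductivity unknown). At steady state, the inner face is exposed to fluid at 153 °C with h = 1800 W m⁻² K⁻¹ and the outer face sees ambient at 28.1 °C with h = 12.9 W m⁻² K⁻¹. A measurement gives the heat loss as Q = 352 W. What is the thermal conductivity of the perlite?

k = 0.0526 W/m·K

ΣR = ΔT/Q = |153 − 28.1|/352 = 0.3548 K/W
Known resistances:
  R_conv,in = 1/(hA) = 1/(1800·3.33) = 1.668×10^-4 K/W
  R_aluminium = L/(kA) = 0.00122/(234·3.33) = 1.566×10^-6 K/W
  R_conv,out = 1/(hA) = 1/(12.9·3.33) = 0.02328 K/W
R_perlite = ΣR − ΣR_known = 0.3548 − 0.02345 = 0.3314 K/W
L/(kA) = 0.3314 ⇒ k = 0.0580/(0.3314·3.33) = 0.0526 W/m·K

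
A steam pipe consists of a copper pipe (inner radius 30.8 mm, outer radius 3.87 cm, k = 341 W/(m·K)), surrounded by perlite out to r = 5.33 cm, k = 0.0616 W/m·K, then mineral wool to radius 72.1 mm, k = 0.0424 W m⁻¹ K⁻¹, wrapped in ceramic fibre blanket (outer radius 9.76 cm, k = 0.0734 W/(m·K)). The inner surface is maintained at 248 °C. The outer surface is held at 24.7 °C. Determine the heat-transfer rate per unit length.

Q' = 85.3 W/m

Series thermal resistances, inner to outer:
  R'_copper = ln(0.0387/0.0308)/(2πk) = 0.2283/(2π·341) = 1.066×10^-4 m·K/W
  R'_perlite = ln(0.0533/0.0387)/(2πk) = 0.3201/(2π·0.0616) = 0.8270 m·K/W
  R'_mineral wool = ln(0.0721/0.0533)/(2πk) = 0.3021/(2π·0.0424) = 1.134 m·K/W
  R'_ceramic fibre blanket = ln(0.0976/0.0721)/(2πk) = 0.3028/(2π·0.0734) = 0.6566 m·K/W
ΣR = 1.066×10^-4 + 0.8270 + 1.134 + 0.6566 = 2.618 m·K/W
Q' = ΔT/ΣR = (248 °C − 24.7 °C)/2.618 = 85.3 W/m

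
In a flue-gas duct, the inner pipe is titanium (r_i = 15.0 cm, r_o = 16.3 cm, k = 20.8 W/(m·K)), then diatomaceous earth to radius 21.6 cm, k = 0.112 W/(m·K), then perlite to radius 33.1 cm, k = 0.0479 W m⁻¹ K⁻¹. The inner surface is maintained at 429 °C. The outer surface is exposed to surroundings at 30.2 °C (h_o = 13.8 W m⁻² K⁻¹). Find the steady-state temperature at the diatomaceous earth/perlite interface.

Resistance network (inner→outer):
  R'_titanium = ln(0.163/0.150)/(2πk) = 0.08311/(2π·20.8) = 6.360×10^-4 m·K/W
  R'_diatomaceous earth = ln(0.216/0.163)/(2πk) = 0.2815/(2π·0.112) = 0.4001 m·K/W
  R'_perlite = ln(0.331/0.216)/(2πk) = 0.4268/(2π·0.0479) = 1.418 m·K/W
  R'_conv,out = 1/(2πr h) = 1/(2π·0.331·13.8) = 0.03484 m·K/W
ΣR = 6.360×10^-4 + 0.4001 + 1.418 + 0.03484 = 1.854 m·K/W
Q' = ΔT/ΣR = (429 °C − 30.2 °C)/1.854 = 215.1 W/m
From the inner boundary to the diatomaceous earth/perlite interface, ΣR_partial = 0.4007 m·K/W.
T_interface = T_in − Q'·ΣR_partial = 429 °C − (215.1)(0.4007) = 343 °C

T = 343 °C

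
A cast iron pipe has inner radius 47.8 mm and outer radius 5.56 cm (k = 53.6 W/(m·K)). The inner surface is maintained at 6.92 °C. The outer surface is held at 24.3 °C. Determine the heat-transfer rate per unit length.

Q' = 38700 W/m

Q' = 2πk·ΔT/ln(r₂/r₁) = 2π × 53.6 × 17.38 / ln(0.0556/0.0478) = 38700 W/m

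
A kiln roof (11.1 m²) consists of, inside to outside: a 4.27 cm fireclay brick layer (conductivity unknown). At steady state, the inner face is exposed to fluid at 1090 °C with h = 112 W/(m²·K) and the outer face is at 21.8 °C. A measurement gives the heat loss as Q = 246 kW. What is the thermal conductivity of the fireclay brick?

k = 1.09 W/m·K

ΣR = ΔT/Q = |1090 − 21.8|/2.46×10^5 = 0.004342 K/W
Known resistances:
  R_conv,in = 1/(hA) = 1/(112·11.1) = 8.044×10^-4 K/W
R_fireclay brick = ΣR − ΣR_known = 0.004342 − 8.044×10^-4 = 0.003538 K/W
L/(kA) = 0.003538 ⇒ k = 0.0427/(0.003538·11.1) = 1.09 W/m·K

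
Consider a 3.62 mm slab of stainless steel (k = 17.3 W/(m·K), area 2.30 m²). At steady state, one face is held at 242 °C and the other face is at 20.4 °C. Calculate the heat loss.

Q = 2440 kW

Q = kA·ΔT/L = 17.3 × 2.30 × |242 °C − 20.4 °C| / 0.00362 = 2.44×10^6 W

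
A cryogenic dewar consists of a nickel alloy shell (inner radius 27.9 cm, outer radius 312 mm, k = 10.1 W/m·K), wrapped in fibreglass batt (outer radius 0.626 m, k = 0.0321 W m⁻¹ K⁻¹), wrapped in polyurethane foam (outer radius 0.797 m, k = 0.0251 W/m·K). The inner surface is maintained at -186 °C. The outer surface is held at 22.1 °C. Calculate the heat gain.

Resistance network (inner→outer):
  R_nickel alloy = (1/0.279 − 1/0.312)/(4πk) = 0.3791/(4π·10.1) = 0.002987 K/W
  R_fibreglass batt = (1/0.312 − 1/0.626)/(4πk) = 1.608/(4π·0.0321) = 3.986 K/W
  R_polyurethane foam = (1/0.626 − 1/0.797)/(4πk) = 0.3427/(4π·0.0251) = 1.087 K/W
ΣR = 0.002987 + 3.986 + 1.087 = 5.076 K/W
Q = ΔT/ΣR = (-186 °C − 22.1 °C)/5.076 = -41.0 W
(Negative Q ⇒ heat flows inward; heat gain = 41.0 W.)

Q = 41.0 W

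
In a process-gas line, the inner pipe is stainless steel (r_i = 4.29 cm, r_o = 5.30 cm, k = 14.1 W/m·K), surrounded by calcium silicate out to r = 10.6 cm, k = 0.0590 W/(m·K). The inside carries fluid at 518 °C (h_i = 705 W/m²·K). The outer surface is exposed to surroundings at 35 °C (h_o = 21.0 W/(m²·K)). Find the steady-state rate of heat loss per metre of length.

Treat each layer as a resistance in series:
  R'_conv,in = 1/(2πr h) = 1/(2π·0.0429·705) = 0.005262 m·K/W
  R'_stainless steel = ln(0.0530/0.0429)/(2πk) = 0.2114/(2π·14.1) = 0.002386 m·K/W
  R'_calcium silicate = ln(0.106/0.0530)/(2πk) = 0.6931/(2π·0.0590) = 1.870 m·K/W
  R'_conv,out = 1/(2πr h) = 1/(2π·0.106·21.0) = 0.07150 m·K/W
ΣR = 0.005262 + 0.002386 + 1.870 + 0.07150 = 1.949 m·K/W
Q' = ΔT/ΣR = (518 °C − 35 °C)/1.949 = 248 W/m

Q' = 248 W/m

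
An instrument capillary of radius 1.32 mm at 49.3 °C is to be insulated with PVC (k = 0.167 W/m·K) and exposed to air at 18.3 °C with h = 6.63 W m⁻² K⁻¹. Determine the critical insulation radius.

For a cylinder, r_cr = k_ins/h = 0.167/6.63 = 0.0252 m = 2.52 cm

r_cr = 2.52 cm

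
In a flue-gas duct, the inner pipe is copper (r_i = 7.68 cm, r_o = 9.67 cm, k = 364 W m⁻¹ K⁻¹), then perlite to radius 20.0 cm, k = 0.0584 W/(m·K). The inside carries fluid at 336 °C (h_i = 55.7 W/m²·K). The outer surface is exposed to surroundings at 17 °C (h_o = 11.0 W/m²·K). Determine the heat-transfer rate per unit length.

Resistance network (inner→outer):
  R'_conv,in = 1/(2πr h) = 1/(2π·0.0768·55.7) = 0.03721 m·K/W
  R'_copper = ln(0.0967/0.0768)/(2πk) = 0.2304/(2π·364) = 1.007×10^-4 m·K/W
  R'_perlite = ln(0.200/0.0967)/(2πk) = 0.7267/(2π·0.0584) = 1.980 m·K/W
  R'_conv,out = 1/(2πr h) = 1/(2π·0.200·11.0) = 0.07234 m·K/W
ΣR = 0.03721 + 1.007×10^-4 + 1.980 + 0.07234 = 2.090 m·K/W
Q' = ΔT/ΣR = (336 °C − 17 °C)/2.090 = 153 W/m

Q' = 153 W/m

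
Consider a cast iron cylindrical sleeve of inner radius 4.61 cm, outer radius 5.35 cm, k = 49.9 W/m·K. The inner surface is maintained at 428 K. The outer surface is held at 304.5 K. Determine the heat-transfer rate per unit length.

Q' = 260 kW/m

Q' = 2πk·ΔT/ln(r₂/r₁) = 2π × 49.9 × 123.5 / ln(0.0535/0.0461) = 2.60×10^5 W/m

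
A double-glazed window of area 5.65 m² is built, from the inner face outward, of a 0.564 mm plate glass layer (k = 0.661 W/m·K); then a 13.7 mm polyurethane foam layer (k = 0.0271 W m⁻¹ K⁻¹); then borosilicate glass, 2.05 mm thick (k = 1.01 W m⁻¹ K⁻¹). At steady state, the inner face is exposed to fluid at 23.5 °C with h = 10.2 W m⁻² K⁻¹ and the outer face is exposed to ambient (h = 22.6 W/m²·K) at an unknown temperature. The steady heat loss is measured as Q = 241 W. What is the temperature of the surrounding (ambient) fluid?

Series resistances:
  R_conv,in = 1/(hA) = 1/(10.2·5.65) = 0.01735 K/W
  R_plate glass = L/(kA) = 5.64×10^-4/(0.661·5.65) = 1.510×10^-4 K/W
  R_polyurethane foam = L/(kA) = 0.0137/(0.0271·5.65) = 0.08948 K/W
  R_borosilicate glass = L/(kA) = 0.00205/(1.01·5.65) = 3.592×10^-4 K/W
  R_conv,out = 1/(hA) = 1/(22.6·5.65) = 0.007831 K/W
ΣR = 0.1152 K/W
ΔT = Q·ΣR = 241 × 0.1152 = 27.76 K
Heat flows outward, so T_out = T_in − ΔT = 23.5 − 27.76 = -4.26 °C

T_out = -4.26 °C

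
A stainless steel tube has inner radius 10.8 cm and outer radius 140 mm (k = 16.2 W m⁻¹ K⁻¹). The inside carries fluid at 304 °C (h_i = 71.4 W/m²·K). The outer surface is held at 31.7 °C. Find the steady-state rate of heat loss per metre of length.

Q' = 11.7 kW/m

Treat each layer as a resistance in series:
  R'_conv,in = 1/(2πr h) = 1/(2π·0.108·71.4) = 0.02064 m·K/W
  R'_stainless steel = ln(0.140/0.108)/(2πk) = 0.2595/(2π·16.2) = 0.002550 m·K/W
ΣR = 0.02064 + 0.002550 = 0.02319 m·K/W
Q' = ΔT/ΣR = (304 °C − 31.7 °C)/0.02319 = 11700 W/m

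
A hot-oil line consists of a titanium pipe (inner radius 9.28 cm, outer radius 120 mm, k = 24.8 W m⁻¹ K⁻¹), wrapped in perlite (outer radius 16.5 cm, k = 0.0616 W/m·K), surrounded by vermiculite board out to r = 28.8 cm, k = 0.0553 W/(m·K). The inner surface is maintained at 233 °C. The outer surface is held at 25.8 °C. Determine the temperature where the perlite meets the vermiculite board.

Series thermal resistances, inner to outer:
  R'_titanium = ln(0.120/0.0928)/(2πk) = 0.2570/(2π·24.8) = 0.001650 m·K/W
  R'_perlite = ln(0.165/0.120)/(2πk) = 0.3185/(2π·0.0616) = 0.8228 m·K/W
  R'_vermiculite board = ln(0.288/0.165)/(2πk) = 0.5570/(2π·0.0553) = 1.603 m·K/W
ΣR = 0.001650 + 0.8228 + 1.603 = 2.427 m·K/W
Q' = ΔT/ΣR = (233 °C − 25.8 °C)/2.427 = 85.37 W/m
From the inner boundary to the perlite/vermiculite board interface, ΣR_partial = 0.8245 m·K/W.
T_interface = T_in − Q'·ΣR_partial = 233 °C − (85.37)(0.8245) = 163 °C

T = 163 °C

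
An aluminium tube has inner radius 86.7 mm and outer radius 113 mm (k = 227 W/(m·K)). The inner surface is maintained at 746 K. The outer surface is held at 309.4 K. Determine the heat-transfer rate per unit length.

Q' = 2πk·ΔT/ln(r₂/r₁) = 2π × 227 × 436.6 / ln(0.113/0.0867) = 2.35×10^6 W/m

Q' = 2350 kW/m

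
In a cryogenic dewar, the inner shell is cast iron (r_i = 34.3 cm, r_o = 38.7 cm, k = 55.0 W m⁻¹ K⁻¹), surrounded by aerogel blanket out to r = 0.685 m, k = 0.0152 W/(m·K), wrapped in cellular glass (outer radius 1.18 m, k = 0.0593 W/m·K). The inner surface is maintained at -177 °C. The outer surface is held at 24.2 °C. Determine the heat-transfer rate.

Series thermal resistances, inner to outer:
  R_cast iron = (1/0.343 − 1/0.387)/(4πk) = 0.3315/(4π·55.0) = 4.796×10^-4 K/W
  R_aerogel blanket = (1/0.387 − 1/0.685)/(4πk) = 1.124/(4π·0.0152) = 5.885 K/W
  R_cellular glass = (1/0.685 − 1/1.18)/(4πk) = 0.6124/(4π·0.0593) = 0.8218 K/W
ΣR = 4.796×10^-4 + 5.885 + 0.8218 = 6.707 K/W
Q = ΔT/ΣR = (-177 °C − 24.2 °C)/6.707 = -30.0 W
(Negative Q ⇒ heat flows inward; heat gain = 30.0 W.)

Q = 30.0 W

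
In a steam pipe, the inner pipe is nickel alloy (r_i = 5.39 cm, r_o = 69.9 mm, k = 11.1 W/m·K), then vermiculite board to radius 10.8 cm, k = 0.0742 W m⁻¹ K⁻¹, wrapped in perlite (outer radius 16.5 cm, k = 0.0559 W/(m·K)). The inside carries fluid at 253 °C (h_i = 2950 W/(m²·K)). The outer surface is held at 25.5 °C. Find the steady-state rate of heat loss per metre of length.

Q' = 106 W/m

Resistance network (inner→outer):
  R'_conv,in = 1/(2πr h) = 1/(2π·0.0539·2950) = 0.001001 m·K/W
  R'_nickel alloy = ln(0.0699/0.0539)/(2πk) = 0.2599/(2π·11.1) = 0.003727 m·K/W
  R'_vermiculite board = ln(0.108/0.0699)/(2πk) = 0.4351/(2π·0.0742) = 0.9332 m·K/W
  R'_perlite = ln(0.165/0.108)/(2πk) = 0.4238/(2π·0.0559) = 1.207 m·K/W
ΣR = 0.001001 + 0.003727 + 0.9332 + 1.207 = 2.145 m·K/W
Q' = ΔT/ΣR = (253 °C − 25.5 °C)/2.145 = 106 W/m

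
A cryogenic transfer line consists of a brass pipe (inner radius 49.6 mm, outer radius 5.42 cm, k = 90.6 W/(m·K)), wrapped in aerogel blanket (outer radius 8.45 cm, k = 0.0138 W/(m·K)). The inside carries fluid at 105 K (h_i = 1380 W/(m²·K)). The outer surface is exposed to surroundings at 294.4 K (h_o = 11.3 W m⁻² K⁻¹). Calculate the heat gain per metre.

Q' = 35.8 W/m

Series thermal resistances, inner to outer:
  R'_conv,in = 1/(2πr h) = 1/(2π·0.0496·1380) = 0.002325 m·K/W
  R'_brass = ln(0.0542/0.0496)/(2πk) = 0.08869/(2π·90.6) = 1.558×10^-4 m·K/W
  R'_aerogel blanket = ln(0.0845/0.0542)/(2πk) = 0.4441/(2π·0.0138) = 5.121 m·K/W
  R'_conv,out = 1/(2πr h) = 1/(2π·0.0845·11.3) = 0.1667 m·K/W
ΣR = 0.002325 + 1.558×10^-4 + 5.121 + 0.1667 = 5.290 m·K/W
Q' = ΔT/ΣR = (105 K − 294.4 K)/5.290 = -35.8 W/m
(Negative Q' ⇒ heat flows inward; heat gain = 35.8 W/m.)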